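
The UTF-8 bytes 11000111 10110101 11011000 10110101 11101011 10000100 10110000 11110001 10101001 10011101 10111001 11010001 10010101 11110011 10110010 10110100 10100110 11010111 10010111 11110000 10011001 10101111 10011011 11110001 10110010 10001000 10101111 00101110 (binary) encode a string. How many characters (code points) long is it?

Byte at offset 0: 0xC7 = 11000111 → 2-byte char (#1). Advance 2.
Byte at offset 2: 0xD8 = 11011000 → 2-byte char (#2). Advance 2.
Byte at offset 4: 0xEB = 11101011 → 3-byte char (#3). Advance 3.
Byte at offset 7: 0xF1 = 11110001 → 4-byte char (#4). Advance 4.
Byte at offset 11: 0xD1 = 11010001 → 2-byte char (#5). Advance 2.
Byte at offset 13: 0xF3 = 11110011 → 4-byte char (#6). Advance 4.
Byte at offset 17: 0xD7 = 11010111 → 2-byte char (#7). Advance 2.
Byte at offset 19: 0xF0 = 11110000 → 4-byte char (#8). Advance 4.
Byte at offset 23: 0xF1 = 11110001 → 4-byte char (#9). Advance 4.
Byte at offset 27: 0x2E = 00101110 → 1-byte char (#10). Advance 1.
Reached end at offset 28 after 10 code points.

10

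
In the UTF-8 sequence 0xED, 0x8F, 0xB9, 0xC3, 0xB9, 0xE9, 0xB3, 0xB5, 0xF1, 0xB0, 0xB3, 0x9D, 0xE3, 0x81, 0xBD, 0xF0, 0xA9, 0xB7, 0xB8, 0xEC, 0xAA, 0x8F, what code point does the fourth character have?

Offset 0: leading byte 0xED = 11101101 → 3-byte char #1 = ED 8F B9.
Offset 3: leading byte 0xC3 = 11000011 → 2-byte char #2 = C3 B9.
Offset 5: leading byte 0xE9 = 11101001 → 3-byte char #3 = E9 B3 B5.
Offset 8: leading byte 0xF1 = 11110001 → 4-byte char #4 = F1 B0 B3 9D.
Leading byte 0xF1 = 11110001 matches 11110xxx → 4-byte sequence.
Byte 1: 0xF1 = 11110001, payload 001 (3 bits).
Byte 2: 0xB0 = 10110000 (10xxxxxx ✓), payload 110000.
Byte 3: 0xB3 = 10110011 (10xxxxxx ✓), payload 110011.
Byte 4: 0x9D = 10011101 (10xxxxxx ✓), payload 011101.
Concatenate: 001110000110011011101 = 0x70CDD (21 bits → U+70CDD).

U+70CDD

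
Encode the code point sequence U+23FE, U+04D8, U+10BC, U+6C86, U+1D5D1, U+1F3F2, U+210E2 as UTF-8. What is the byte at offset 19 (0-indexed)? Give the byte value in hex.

0xF0

U+23FE → 3-byte form E2 8F BE at offsets 0–2.
U+04D8 → 2-byte form D3 98 at offsets 3–4.
U+10BC → 3-byte form E1 82 BC at offsets 5–7.
U+6C86 → 3-byte form E6 B2 86 at offsets 8–10.
U+1D5D1 → 4-byte form F0 9D 97 91 at offsets 11–14.
U+1F3F2 → 4-byte form F0 9F 8F B2 at offsets 15–18.
U+210E2 → 4-byte form F0 A1 83 A2 at offsets 19–22.
Offset 19 falls in char 7's range; it's byte 1 of F0 A1 83 A2 = 0xF0.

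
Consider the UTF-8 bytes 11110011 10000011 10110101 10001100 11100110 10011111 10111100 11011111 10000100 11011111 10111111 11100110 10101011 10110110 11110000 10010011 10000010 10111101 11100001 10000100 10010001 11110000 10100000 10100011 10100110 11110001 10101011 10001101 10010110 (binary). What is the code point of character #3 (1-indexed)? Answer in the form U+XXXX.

U+07C4

Offset 0: leading byte 0xF3 = 11110011 → 4-byte char #1 = F3 83 B5 8C.
Offset 4: leading byte 0xE6 = 11100110 → 3-byte char #2 = E6 9F BC.
Offset 7: leading byte 0xDF = 11011111 → 2-byte char #3 = DF 84.
Leading byte 0xDF = 11011111 matches 110xxxxx → 2-byte sequence.
Byte 1: 0xDF = 11011111, payload 11111 (5 bits).
Byte 2: 0x84 = 10000100 (10xxxxxx ✓), payload 000100.
Concatenate: 11111000100 = 0x7C4 (11 bits → U+07C4).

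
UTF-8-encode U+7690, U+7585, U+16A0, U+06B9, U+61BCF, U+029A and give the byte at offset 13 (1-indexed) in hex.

0xA1

1-indexed offset 13 is 0-indexed offset 12.
U+7690 → 3-byte form E7 9A 90 at offsets 0–2.
U+7585 → 3-byte form E7 96 85 at offsets 3–5.
U+16A0 → 3-byte form E1 9A A0 at offsets 6–8.
U+06B9 → 2-byte form DA B9 at offsets 9–10.
U+61BCF → 4-byte form F1 A1 AF 8F at offsets 11–14.
Offset 12 falls in char 5's range; it's byte 2 of F1 A1 AF 8F = 0xA1.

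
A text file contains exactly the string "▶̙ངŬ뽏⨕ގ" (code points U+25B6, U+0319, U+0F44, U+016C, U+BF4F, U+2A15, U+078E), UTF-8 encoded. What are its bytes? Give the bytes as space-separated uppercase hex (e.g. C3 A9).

E2 96 B6 CC 99 E0 BD 84 C5 AC EB BD 8F E2 A8 95 DE 8E

U+25B6: 3-byte form → E2 96 B6.
U+0319: 2-byte form → CC 99.
U+0F44: 3-byte form → E0 BD 84.
U+016C: 2-byte form → C5 AC.
U+BF4F: 3-byte form → EB BD 8F.
U+2A15: 3-byte form → E2 A8 95.
U+078E: 2-byte form → DE 8E.
Concatenated (18 bytes): E2 96 B6 CC 99 E0 BD 84 C5 AC EB BD 8F E2 A8 95 DE 8E.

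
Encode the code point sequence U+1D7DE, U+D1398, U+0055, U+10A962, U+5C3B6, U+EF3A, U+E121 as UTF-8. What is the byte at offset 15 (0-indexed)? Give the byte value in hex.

0x8E

U+1D7DE → 4-byte form F0 9D 9F 9E at offsets 0–3.
U+D1398 → 4-byte form F3 91 8E 98 at offsets 4–7.
U+0055 → 1-byte form 55 at offsets 8–8.
U+10A962 → 4-byte form F4 8A A5 A2 at offsets 9–12.
U+5C3B6 → 4-byte form F1 9C 8E B6 at offsets 13–16.
Offset 15 falls in char 5's range; it's byte 3 of F1 9C 8E B6 = 0x8E.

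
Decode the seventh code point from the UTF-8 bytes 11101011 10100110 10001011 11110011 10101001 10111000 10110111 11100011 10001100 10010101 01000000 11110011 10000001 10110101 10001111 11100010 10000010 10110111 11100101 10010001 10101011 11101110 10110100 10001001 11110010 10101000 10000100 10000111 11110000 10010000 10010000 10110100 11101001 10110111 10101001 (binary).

Offset 0: leading byte 0xEB = 11101011 → 3-byte char #1 = EB A6 8B.
Offset 3: leading byte 0xF3 = 11110011 → 4-byte char #2 = F3 A9 B8 B7.
Offset 7: leading byte 0xE3 = 11100011 → 3-byte char #3 = E3 8C 95.
Offset 10: leading byte 0x40 = 01000000 → 1-byte char #4 = 40.
Offset 11: leading byte 0xF3 = 11110011 → 4-byte char #5 = F3 81 B5 8F.
Offset 15: leading byte 0xE2 = 11100010 → 3-byte char #6 = E2 82 B7.
Offset 18: leading byte 0xE5 = 11100101 → 3-byte char #7 = E5 91 AB.
Leading byte 0xE5 = 11100101 matches 1110xxxx → 3-byte sequence.
Byte 1: 0xE5 = 11100101, payload 0101 (4 bits).
Byte 2: 0x91 = 10010001 (10xxxxxx ✓), payload 010001.
Byte 3: 0xAB = 10101011 (10xxxxxx ✓), payload 101011.
Concatenate: 0101010001101011 = 0x546B (16 bits → U+546B).

U+546B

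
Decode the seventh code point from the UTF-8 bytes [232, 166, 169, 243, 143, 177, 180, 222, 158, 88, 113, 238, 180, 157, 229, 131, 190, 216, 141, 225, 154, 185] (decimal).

U+50FE

Offset 0: leading byte 0xE8 = 11101000 → 3-byte char #1 = E8 A6 A9.
Offset 3: leading byte 0xF3 = 11110011 → 4-byte char #2 = F3 8F B1 B4.
Offset 7: leading byte 0xDE = 11011110 → 2-byte char #3 = DE 9E.
Offset 9: leading byte 0x58 = 01011000 → 1-byte char #4 = 58.
Offset 10: leading byte 0x71 = 01110001 → 1-byte char #5 = 71.
Offset 11: leading byte 0xEE = 11101110 → 3-byte char #6 = EE B4 9D.
Offset 14: leading byte 0xE5 = 11100101 → 3-byte char #7 = E5 83 BE.
Leading byte 0xE5 = 11100101 matches 1110xxxx → 3-byte sequence.
Byte 1: 0xE5 = 11100101, payload 0101 (4 bits).
Byte 2: 0x83 = 10000011 (10xxxxxx ✓), payload 000011.
Byte 3: 0xBE = 10111110 (10xxxxxx ✓), payload 111110.
Concatenate: 0101000011111110 = 0x50FE (16 bits → U+50FE).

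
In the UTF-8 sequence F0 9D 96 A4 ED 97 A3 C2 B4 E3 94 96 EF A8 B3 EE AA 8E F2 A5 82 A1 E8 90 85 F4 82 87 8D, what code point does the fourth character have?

Offset 0: leading byte 0xF0 = 11110000 → 4-byte char #1 = F0 9D 96 A4.
Offset 4: leading byte 0xED = 11101101 → 3-byte char #2 = ED 97 A3.
Offset 7: leading byte 0xC2 = 11000010 → 2-byte char #3 = C2 B4.
Offset 9: leading byte 0xE3 = 11100011 → 3-byte char #4 = E3 94 96.
Leading byte 0xE3 = 11100011 matches 1110xxxx → 3-byte sequence.
Byte 1: 0xE3 = 11100011, payload 0011 (4 bits).
Byte 2: 0x94 = 10010100 (10xxxxxx ✓), payload 010100.
Byte 3: 0x96 = 10010110 (10xxxxxx ✓), payload 010110.
Concatenate: 0011010100010110 = 0x3516 (16 bits → U+3516).

U+3516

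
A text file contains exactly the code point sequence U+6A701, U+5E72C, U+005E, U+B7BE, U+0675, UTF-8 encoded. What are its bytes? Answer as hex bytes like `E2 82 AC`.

U+6A701: 4-byte form → F1 AA 9C 81.
U+5E72C: 4-byte form → F1 9E 9C AC.
U+005E: 1-byte form → 5E.
U+B7BE: 3-byte form → EB 9E BE.
U+0675: 2-byte form → D9 B5.
Concatenated (14 bytes): F1 AA 9C 81 F1 9E 9C AC 5E EB 9E BE D9 B5.

F1 AA 9C 81 F1 9E 9C AC 5E EB 9E BE D9 B5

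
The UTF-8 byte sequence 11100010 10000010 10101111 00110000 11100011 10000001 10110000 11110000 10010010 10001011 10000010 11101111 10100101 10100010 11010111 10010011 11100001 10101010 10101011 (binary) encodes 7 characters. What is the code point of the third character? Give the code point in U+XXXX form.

Offset 0: leading byte 0xE2 = 11100010 → 3-byte char #1 = E2 82 AF.
Offset 3: leading byte 0x30 = 00110000 → 1-byte char #2 = 30.
Offset 4: leading byte 0xE3 = 11100011 → 3-byte char #3 = E3 81 B0.
Leading byte 0xE3 = 11100011 matches 1110xxxx → 3-byte sequence.
Byte 1: 0xE3 = 11100011, payload 0011 (4 bits).
Byte 2: 0x81 = 10000001 (10xxxxxx ✓), payload 000001.
Byte 3: 0xB0 = 10110000 (10xxxxxx ✓), payload 110000.
Concatenate: 0011000001110000 = 0x3070 (16 bits → U+3070).

U+3070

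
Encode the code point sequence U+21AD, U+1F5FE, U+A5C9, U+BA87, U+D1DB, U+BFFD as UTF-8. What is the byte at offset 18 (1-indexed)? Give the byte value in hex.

1-indexed offset 18 is 0-indexed offset 17.
U+21AD → 3-byte form E2 86 AD at offsets 0–2.
U+1F5FE → 4-byte form F0 9F 97 BE at offsets 3–6.
U+A5C9 → 3-byte form EA 97 89 at offsets 7–9.
U+BA87 → 3-byte form EB AA 87 at offsets 10–12.
U+D1DB → 3-byte form ED 87 9B at offsets 13–15.
U+BFFD → 3-byte form EB BF BD at offsets 16–18.
Offset 17 falls in char 6's range; it's byte 2 of EB BF BD = 0xBF.

0xBF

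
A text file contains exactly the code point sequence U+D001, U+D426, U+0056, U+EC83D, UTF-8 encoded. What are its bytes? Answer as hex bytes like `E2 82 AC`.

ED 80 81 ED 90 A6 56 F3 AC A0 BD

U+D001: 3-byte form → ED 80 81.
U+D426: 3-byte form → ED 90 A6.
U+0056: 1-byte form → 56.
U+EC83D: 4-byte form → F3 AC A0 BD.
Concatenated (11 bytes): ED 80 81 ED 90 A6 56 F3 AC A0 BD.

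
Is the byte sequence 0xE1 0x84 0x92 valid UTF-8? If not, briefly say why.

Leading byte 0xE1 = 11100001 → 3-byte form.
Continuation bytes 0x84=10000100, 0x92=10010010 all match 10xxxxxx.
Decoded value 0x1112 is ≥ 0x800 (shortest form) and not a surrogate.

valid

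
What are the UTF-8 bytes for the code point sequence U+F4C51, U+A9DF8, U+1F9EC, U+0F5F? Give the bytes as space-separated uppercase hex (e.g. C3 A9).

F3 B4 B1 91 F2 A9 B7 B8 F0 9F A7 AC E0 BD 9F

U+F4C51: 4-byte form → F3 B4 B1 91.
U+A9DF8: 4-byte form → F2 A9 B7 B8.
U+1F9EC: 4-byte form → F0 9F A7 AC.
U+0F5F: 3-byte form → E0 BD 9F.
Concatenated (15 bytes): F3 B4 B1 91 F2 A9 B7 B8 F0 9F A7 AC E0 BD 9F.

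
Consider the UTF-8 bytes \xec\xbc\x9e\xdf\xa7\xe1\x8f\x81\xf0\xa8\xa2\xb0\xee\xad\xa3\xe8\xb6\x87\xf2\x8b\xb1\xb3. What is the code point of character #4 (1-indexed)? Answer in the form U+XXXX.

U+288B0

Offset 0: leading byte 0xEC = 11101100 → 3-byte char #1 = EC BC 9E.
Offset 3: leading byte 0xDF = 11011111 → 2-byte char #2 = DF A7.
Offset 5: leading byte 0xE1 = 11100001 → 3-byte char #3 = E1 8F 81.
Offset 8: leading byte 0xF0 = 11110000 → 4-byte char #4 = F0 A8 A2 B0.
Leading byte 0xF0 = 11110000 matches 11110xxx → 4-byte sequence.
Byte 1: 0xF0 = 11110000, payload 000 (3 bits).
Byte 2: 0xA8 = 10101000 (10xxxxxx ✓), payload 101000.
Byte 3: 0xA2 = 10100010 (10xxxxxx ✓), payload 100010.
Byte 4: 0xB0 = 10110000 (10xxxxxx ✓), payload 110000.
Concatenate: 000101000100010110000 = 0x288B0 (21 bits → U+288B0).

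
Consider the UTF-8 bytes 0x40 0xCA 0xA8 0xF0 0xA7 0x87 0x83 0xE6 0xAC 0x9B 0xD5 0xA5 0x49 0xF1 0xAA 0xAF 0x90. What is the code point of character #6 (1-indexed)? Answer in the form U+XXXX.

U+0049

Offset 0: leading byte 0x40 = 01000000 → 1-byte char #1 = 40.
Offset 1: leading byte 0xCA = 11001010 → 2-byte char #2 = CA A8.
Offset 3: leading byte 0xF0 = 11110000 → 4-byte char #3 = F0 A7 87 83.
Offset 7: leading byte 0xE6 = 11100110 → 3-byte char #4 = E6 AC 9B.
Offset 10: leading byte 0xD5 = 11010101 → 2-byte char #5 = D5 A5.
Offset 12: leading byte 0x49 = 01001001 → 1-byte char #6 = 49.
Leading byte 0x49 = 01001001 matches 0xxxxxxx → 1-byte sequence.
Byte 1: 0x49 = 01001001, payload 1001001 (7 bits).
Concatenate: 1001001 = 0x49 (7 bits → U+0049).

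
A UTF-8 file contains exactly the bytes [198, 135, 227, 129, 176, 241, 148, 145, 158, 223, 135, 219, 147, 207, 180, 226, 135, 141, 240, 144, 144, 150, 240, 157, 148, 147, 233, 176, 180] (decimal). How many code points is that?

10

Byte at offset 0: 0xC6 = 11000110 → 2-byte char (#1). Advance 2.
Byte at offset 2: 0xE3 = 11100011 → 3-byte char (#2). Advance 3.
Byte at offset 5: 0xF1 = 11110001 → 4-byte char (#3). Advance 4.
Byte at offset 9: 0xDF = 11011111 → 2-byte char (#4). Advance 2.
Byte at offset 11: 0xDB = 11011011 → 2-byte char (#5). Advance 2.
Byte at offset 13: 0xCF = 11001111 → 2-byte char (#6). Advance 2.
Byte at offset 15: 0xE2 = 11100010 → 3-byte char (#7). Advance 3.
Byte at offset 18: 0xF0 = 11110000 → 4-byte char (#8). Advance 4.
Byte at offset 22: 0xF0 = 11110000 → 4-byte char (#9). Advance 4.
Byte at offset 26: 0xE9 = 11101001 → 3-byte char (#10). Advance 3.
Reached end at offset 29 after 10 code points.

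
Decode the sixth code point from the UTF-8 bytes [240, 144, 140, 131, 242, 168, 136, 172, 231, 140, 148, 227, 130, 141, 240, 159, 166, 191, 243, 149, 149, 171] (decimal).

Offset 0: leading byte 0xF0 = 11110000 → 4-byte char #1 = F0 90 8C 83.
Offset 4: leading byte 0xF2 = 11110010 → 4-byte char #2 = F2 A8 88 AC.
Offset 8: leading byte 0xE7 = 11100111 → 3-byte char #3 = E7 8C 94.
Offset 11: leading byte 0xE3 = 11100011 → 3-byte char #4 = E3 82 8D.
Offset 14: leading byte 0xF0 = 11110000 → 4-byte char #5 = F0 9F A6 BF.
Offset 18: leading byte 0xF3 = 11110011 → 4-byte char #6 = F3 95 95 AB.
Leading byte 0xF3 = 11110011 matches 11110xxx → 4-byte sequence.
Byte 1: 0xF3 = 11110011, payload 011 (3 bits).
Byte 2: 0x95 = 10010101 (10xxxxxx ✓), payload 010101.
Byte 3: 0x95 = 10010101 (10xxxxxx ✓), payload 010101.
Byte 4: 0xAB = 10101011 (10xxxxxx ✓), payload 101011.
Concatenate: 011010101010101101011 = 0xD556B (21 bits → U+D556B).

U+D556B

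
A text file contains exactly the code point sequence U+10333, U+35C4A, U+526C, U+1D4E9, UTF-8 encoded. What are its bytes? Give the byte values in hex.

F0 90 8C B3 F0 B5 B1 8A E5 89 AC F0 9D 93 A9

U+10333: 4-byte form → F0 90 8C B3.
U+35C4A: 4-byte form → F0 B5 B1 8A.
U+526C: 3-byte form → E5 89 AC.
U+1D4E9: 4-byte form → F0 9D 93 A9.
Concatenated (15 bytes): F0 90 8C B3 F0 B5 B1 8A E5 89 AC F0 9D 93 A9.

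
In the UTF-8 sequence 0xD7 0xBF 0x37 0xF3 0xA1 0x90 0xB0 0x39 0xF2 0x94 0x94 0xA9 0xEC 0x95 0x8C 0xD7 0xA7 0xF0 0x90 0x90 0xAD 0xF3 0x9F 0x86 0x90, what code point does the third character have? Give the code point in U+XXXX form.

Offset 0: leading byte 0xD7 = 11010111 → 2-byte char #1 = D7 BF.
Offset 2: leading byte 0x37 = 00110111 → 1-byte char #2 = 37.
Offset 3: leading byte 0xF3 = 11110011 → 4-byte char #3 = F3 A1 90 B0.
Leading byte 0xF3 = 11110011 matches 11110xxx → 4-byte sequence.
Byte 1: 0xF3 = 11110011, payload 011 (3 bits).
Byte 2: 0xA1 = 10100001 (10xxxxxx ✓), payload 100001.
Byte 3: 0x90 = 10010000 (10xxxxxx ✓), payload 010000.
Byte 4: 0xB0 = 10110000 (10xxxxxx ✓), payload 110000.
Concatenate: 011100001010000110000 = 0xE1430 (21 bits → U+E1430).

U+E1430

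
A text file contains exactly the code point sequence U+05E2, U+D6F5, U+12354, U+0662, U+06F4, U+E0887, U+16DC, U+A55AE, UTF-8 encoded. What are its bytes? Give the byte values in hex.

U+05E2: 2-byte form → D7 A2.
U+D6F5: 3-byte form → ED 9B B5.
U+12354: 4-byte form → F0 92 8D 94.
U+0662: 2-byte form → D9 A2.
U+06F4: 2-byte form → DB B4.
U+E0887: 4-byte form → F3 A0 A2 87.
U+16DC: 3-byte form → E1 9B 9C.
U+A55AE: 4-byte form → F2 A5 96 AE.
Concatenated (24 bytes): D7 A2 ED 9B B5 F0 92 8D 94 D9 A2 DB B4 F3 A0 A2 87 E1 9B 9C F2 A5 96 AE.

D7 A2 ED 9B B5 F0 92 8D 94 D9 A2 DB B4 F3 A0 A2 87 E1 9B 9C F2 A5 96 AE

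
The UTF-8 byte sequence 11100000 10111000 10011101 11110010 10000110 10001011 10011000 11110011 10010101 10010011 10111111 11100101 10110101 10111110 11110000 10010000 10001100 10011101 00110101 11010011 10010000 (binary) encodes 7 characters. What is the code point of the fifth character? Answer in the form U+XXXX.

Offset 0: leading byte 0xE0 = 11100000 → 3-byte char #1 = E0 B8 9D.
Offset 3: leading byte 0xF2 = 11110010 → 4-byte char #2 = F2 86 8B 98.
Offset 7: leading byte 0xF3 = 11110011 → 4-byte char #3 = F3 95 93 BF.
Offset 11: leading byte 0xE5 = 11100101 → 3-byte char #4 = E5 B5 BE.
Offset 14: leading byte 0xF0 = 11110000 → 4-byte char #5 = F0 90 8C 9D.
Leading byte 0xF0 = 11110000 matches 11110xxx → 4-byte sequence.
Byte 1: 0xF0 = 11110000, payload 000 (3 bits).
Byte 2: 0x90 = 10010000 (10xxxxxx ✓), payload 010000.
Byte 3: 0x8C = 10001100 (10xxxxxx ✓), payload 001100.
Byte 4: 0x9D = 10011101 (10xxxxxx ✓), payload 011101.
Concatenate: 000010000001100011101 = 0x1031D (21 bits → U+1031D).

U+1031D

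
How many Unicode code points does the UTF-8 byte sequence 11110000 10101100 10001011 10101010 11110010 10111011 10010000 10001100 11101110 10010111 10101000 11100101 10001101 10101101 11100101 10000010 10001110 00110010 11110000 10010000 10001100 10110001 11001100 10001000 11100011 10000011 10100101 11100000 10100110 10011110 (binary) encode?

10

Byte at offset 0: 0xF0 = 11110000 → 4-byte char (#1). Advance 4.
Byte at offset 4: 0xF2 = 11110010 → 4-byte char (#2). Advance 4.
Byte at offset 8: 0xEE = 11101110 → 3-byte char (#3). Advance 3.
Byte at offset 11: 0xE5 = 11100101 → 3-byte char (#4). Advance 3.
Byte at offset 14: 0xE5 = 11100101 → 3-byte char (#5). Advance 3.
Byte at offset 17: 0x32 = 00110010 → 1-byte char (#6). Advance 1.
Byte at offset 18: 0xF0 = 11110000 → 4-byte char (#7). Advance 4.
Byte at offset 22: 0xCC = 11001100 → 2-byte char (#8). Advance 2.
Byte at offset 24: 0xE3 = 11100011 → 3-byte char (#9). Advance 3.
Byte at offset 27: 0xE0 = 11100000 → 3-byte char (#10). Advance 3.
Reached end at offset 30 after 10 code points.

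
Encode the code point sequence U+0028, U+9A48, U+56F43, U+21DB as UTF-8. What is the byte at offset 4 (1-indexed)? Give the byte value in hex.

1-indexed offset 4 is 0-indexed offset 3.
U+0028 → 1-byte form 28 at offsets 0–0.
U+9A48 → 3-byte form E9 A9 88 at offsets 1–3.
Offset 3 falls in char 2's range; it's byte 3 of E9 A9 88 = 0x88.

0x88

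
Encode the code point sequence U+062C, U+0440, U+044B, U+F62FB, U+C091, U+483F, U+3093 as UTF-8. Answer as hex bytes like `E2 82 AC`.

D8 AC D1 80 D1 8B F3 B6 8B BB EC 82 91 E4 A0 BF E3 82 93

U+062C: 2-byte form → D8 AC.
U+0440: 2-byte form → D1 80.
U+044B: 2-byte form → D1 8B.
U+F62FB: 4-byte form → F3 B6 8B BB.
U+C091: 3-byte form → EC 82 91.
U+483F: 3-byte form → E4 A0 BF.
U+3093: 3-byte form → E3 82 93.
Concatenated (19 bytes): D8 AC D1 80 D1 8B F3 B6 8B BB EC 82 91 E4 A0 BF E3 82 93.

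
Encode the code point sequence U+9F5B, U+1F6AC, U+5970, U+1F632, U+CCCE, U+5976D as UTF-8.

E9 BD 9B F0 9F 9A AC E5 A5 B0 F0 9F 98 B2 EC B3 8E F1 99 9D AD

U+9F5B: 3-byte form → E9 BD 9B.
U+1F6AC: 4-byte form → F0 9F 9A AC.
U+5970: 3-byte form → E5 A5 B0.
U+1F632: 4-byte form → F0 9F 98 B2.
U+CCCE: 3-byte form → EC B3 8E.
U+5976D: 4-byte form → F1 99 9D AD.
Concatenated (21 bytes): E9 BD 9B F0 9F 9A AC E5 A5 B0 F0 9F 98 B2 EC B3 8E F1 99 9D AD.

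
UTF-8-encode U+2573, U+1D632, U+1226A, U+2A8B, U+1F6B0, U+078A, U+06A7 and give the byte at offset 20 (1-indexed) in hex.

0x8A

1-indexed offset 20 is 0-indexed offset 19.
U+2573 → 3-byte form E2 95 B3 at offsets 0–2.
U+1D632 → 4-byte form F0 9D 98 B2 at offsets 3–6.
U+1226A → 4-byte form F0 92 89 AA at offsets 7–10.
U+2A8B → 3-byte form E2 AA 8B at offsets 11–13.
U+1F6B0 → 4-byte form F0 9F 9A B0 at offsets 14–17.
U+078A → 2-byte form DE 8A at offsets 18–19.
Offset 19 falls in char 6's range; it's byte 2 of DE 8A = 0x8A.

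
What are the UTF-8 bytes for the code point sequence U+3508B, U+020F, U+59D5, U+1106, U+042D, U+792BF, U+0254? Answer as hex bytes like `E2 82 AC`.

U+3508B: 4-byte form → F0 B5 82 8B.
U+020F: 2-byte form → C8 8F.
U+59D5: 3-byte form → E5 A7 95.
U+1106: 3-byte form → E1 84 86.
U+042D: 2-byte form → D0 AD.
U+792BF: 4-byte form → F1 B9 8A BF.
U+0254: 2-byte form → C9 94.
Concatenated (20 bytes): F0 B5 82 8B C8 8F E5 A7 95 E1 84 86 D0 AD F1 B9 8A BF C9 94.

F0 B5 82 8B C8 8F E5 A7 95 E1 84 86 D0 AD F1 B9 8A BF C9 94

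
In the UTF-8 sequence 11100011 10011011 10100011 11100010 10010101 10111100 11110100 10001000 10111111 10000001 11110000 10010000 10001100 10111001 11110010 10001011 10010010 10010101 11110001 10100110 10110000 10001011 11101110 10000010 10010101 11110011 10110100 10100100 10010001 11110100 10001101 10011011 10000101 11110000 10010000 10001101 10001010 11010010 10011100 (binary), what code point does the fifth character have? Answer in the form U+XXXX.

Offset 0: leading byte 0xE3 = 11100011 → 3-byte char #1 = E3 9B A3.
Offset 3: leading byte 0xE2 = 11100010 → 3-byte char #2 = E2 95 BC.
Offset 6: leading byte 0xF4 = 11110100 → 4-byte char #3 = F4 88 BF 81.
Offset 10: leading byte 0xF0 = 11110000 → 4-byte char #4 = F0 90 8C B9.
Offset 14: leading byte 0xF2 = 11110010 → 4-byte char #5 = F2 8B 92 95.
Leading byte 0xF2 = 11110010 matches 11110xxx → 4-byte sequence.
Byte 1: 0xF2 = 11110010, payload 010 (3 bits).
Byte 2: 0x8B = 10001011 (10xxxxxx ✓), payload 001011.
Byte 3: 0x92 = 10010010 (10xxxxxx ✓), payload 010010.
Byte 4: 0x95 = 10010101 (10xxxxxx ✓), payload 010101.
Concatenate: 010001011010010010101 = 0x8B495 (21 bits → U+8B495).

U+8B495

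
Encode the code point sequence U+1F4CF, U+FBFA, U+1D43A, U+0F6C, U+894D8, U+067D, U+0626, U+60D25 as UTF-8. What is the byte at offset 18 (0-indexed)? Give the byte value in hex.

0xD9

U+1F4CF → 4-byte form F0 9F 93 8F at offsets 0–3.
U+FBFA → 3-byte form EF AF BA at offsets 4–6.
U+1D43A → 4-byte form F0 9D 90 BA at offsets 7–10.
U+0F6C → 3-byte form E0 BD AC at offsets 11–13.
U+894D8 → 4-byte form F2 89 93 98 at offsets 14–17.
U+067D → 2-byte form D9 BD at offsets 18–19.
Offset 18 falls in char 6's range; it's byte 1 of D9 BD = 0xD9.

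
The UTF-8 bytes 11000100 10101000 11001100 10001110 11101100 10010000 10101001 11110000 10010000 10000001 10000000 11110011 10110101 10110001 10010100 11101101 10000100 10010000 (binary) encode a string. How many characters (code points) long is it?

Byte at offset 0: 0xC4 = 11000100 → 2-byte char (#1). Advance 2.
Byte at offset 2: 0xCC = 11001100 → 2-byte char (#2). Advance 2.
Byte at offset 4: 0xEC = 11101100 → 3-byte char (#3). Advance 3.
Byte at offset 7: 0xF0 = 11110000 → 4-byte char (#4). Advance 4.
Byte at offset 11: 0xF3 = 11110011 → 4-byte char (#5). Advance 4.
Byte at offset 15: 0xED = 11101101 → 3-byte char (#6). Advance 3.
Reached end at offset 18 after 6 code points.

6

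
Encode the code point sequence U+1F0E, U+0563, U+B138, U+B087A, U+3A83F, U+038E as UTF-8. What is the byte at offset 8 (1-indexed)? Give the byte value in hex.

1-indexed offset 8 is 0-indexed offset 7.
U+1F0E → 3-byte form E1 BC 8E at offsets 0–2.
U+0563 → 2-byte form D5 A3 at offsets 3–4.
U+B138 → 3-byte form EB 84 B8 at offsets 5–7.
Offset 7 falls in char 3's range; it's byte 3 of EB 84 B8 = 0xB8.

0xB8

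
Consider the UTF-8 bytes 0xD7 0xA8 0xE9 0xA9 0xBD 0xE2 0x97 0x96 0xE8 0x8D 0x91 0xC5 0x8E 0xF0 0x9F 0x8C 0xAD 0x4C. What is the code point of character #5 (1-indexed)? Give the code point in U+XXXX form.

U+014E

Offset 0: leading byte 0xD7 = 11010111 → 2-byte char #1 = D7 A8.
Offset 2: leading byte 0xE9 = 11101001 → 3-byte char #2 = E9 A9 BD.
Offset 5: leading byte 0xE2 = 11100010 → 3-byte char #3 = E2 97 96.
Offset 8: leading byte 0xE8 = 11101000 → 3-byte char #4 = E8 8D 91.
Offset 11: leading byte 0xC5 = 11000101 → 2-byte char #5 = C5 8E.
Leading byte 0xC5 = 11000101 matches 110xxxxx → 2-byte sequence.
Byte 1: 0xC5 = 11000101, payload 00101 (5 bits).
Byte 2: 0x8E = 10001110 (10xxxxxx ✓), payload 001110.
Concatenate: 00101001110 = 0x14E (11 bits → U+014E).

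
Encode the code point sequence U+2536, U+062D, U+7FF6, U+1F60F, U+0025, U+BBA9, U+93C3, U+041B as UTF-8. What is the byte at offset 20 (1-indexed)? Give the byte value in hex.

0xD0

1-indexed offset 20 is 0-indexed offset 19.
U+2536 → 3-byte form E2 94 B6 at offsets 0–2.
U+062D → 2-byte form D8 AD at offsets 3–4.
U+7FF6 → 3-byte form E7 BF B6 at offsets 5–7.
U+1F60F → 4-byte form F0 9F 98 8F at offsets 8–11.
U+0025 → 1-byte form 25 at offsets 12–12.
U+BBA9 → 3-byte form EB AE A9 at offsets 13–15.
U+93C3 → 3-byte form E9 8F 83 at offsets 16–18.
U+041B → 2-byte form D0 9B at offsets 19–20.
Offset 19 falls in char 8's range; it's byte 1 of D0 9B = 0xD0.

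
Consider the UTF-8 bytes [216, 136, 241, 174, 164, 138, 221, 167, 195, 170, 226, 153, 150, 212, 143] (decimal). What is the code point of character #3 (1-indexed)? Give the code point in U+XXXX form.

U+0767

Offset 0: leading byte 0xD8 = 11011000 → 2-byte char #1 = D8 88.
Offset 2: leading byte 0xF1 = 11110001 → 4-byte char #2 = F1 AE A4 8A.
Offset 6: leading byte 0xDD = 11011101 → 2-byte char #3 = DD A7.
Leading byte 0xDD = 11011101 matches 110xxxxx → 2-byte sequence.
Byte 1: 0xDD = 11011101, payload 11101 (5 bits).
Byte 2: 0xA7 = 10100111 (10xxxxxx ✓), payload 100111.
Concatenate: 11101100111 = 0x767 (11 bits → U+0767).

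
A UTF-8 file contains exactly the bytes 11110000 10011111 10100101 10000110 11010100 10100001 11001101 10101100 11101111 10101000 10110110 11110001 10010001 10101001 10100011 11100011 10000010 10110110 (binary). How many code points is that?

6

Byte at offset 0: 0xF0 = 11110000 → 4-byte char (#1). Advance 4.
Byte at offset 4: 0xD4 = 11010100 → 2-byte char (#2). Advance 2.
Byte at offset 6: 0xCD = 11001101 → 2-byte char (#3). Advance 2.
Byte at offset 8: 0xEF = 11101111 → 3-byte char (#4). Advance 3.
Byte at offset 11: 0xF1 = 11110001 → 4-byte char (#5). Advance 4.
Byte at offset 15: 0xE3 = 11100011 → 3-byte char (#6). Advance 3.
Reached end at offset 18 after 6 code points.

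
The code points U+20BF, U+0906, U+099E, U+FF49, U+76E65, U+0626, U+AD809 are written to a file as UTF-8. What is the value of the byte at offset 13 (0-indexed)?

0xB6

U+20BF → 3-byte form E2 82 BF at offsets 0–2.
U+0906 → 3-byte form E0 A4 86 at offsets 3–5.
U+099E → 3-byte form E0 A6 9E at offsets 6–8.
U+FF49 → 3-byte form EF BD 89 at offsets 9–11.
U+76E65 → 4-byte form F1 B6 B9 A5 at offsets 12–15.
Offset 13 falls in char 5's range; it's byte 2 of F1 B6 B9 A5 = 0xB6.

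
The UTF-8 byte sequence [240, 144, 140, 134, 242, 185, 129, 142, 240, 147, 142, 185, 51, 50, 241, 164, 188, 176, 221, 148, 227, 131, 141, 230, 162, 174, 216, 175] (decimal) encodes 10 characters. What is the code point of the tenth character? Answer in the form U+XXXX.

Offset 0: leading byte 0xF0 = 11110000 → 4-byte char #1 = F0 90 8C 86.
Offset 4: leading byte 0xF2 = 11110010 → 4-byte char #2 = F2 B9 81 8E.
Offset 8: leading byte 0xF0 = 11110000 → 4-byte char #3 = F0 93 8E B9.
Offset 12: leading byte 0x33 = 00110011 → 1-byte char #4 = 33.
Offset 13: leading byte 0x32 = 00110010 → 1-byte char #5 = 32.
Offset 14: leading byte 0xF1 = 11110001 → 4-byte char #6 = F1 A4 BC B0.
Offset 18: leading byte 0xDD = 11011101 → 2-byte char #7 = DD 94.
Offset 20: leading byte 0xE3 = 11100011 → 3-byte char #8 = E3 83 8D.
Offset 23: leading byte 0xE6 = 11100110 → 3-byte char #9 = E6 A2 AE.
Offset 26: leading byte 0xD8 = 11011000 → 2-byte char #10 = D8 AF.
Leading byte 0xD8 = 11011000 matches 110xxxxx → 2-byte sequence.
Byte 1: 0xD8 = 11011000, payload 11000 (5 bits).
Byte 2: 0xAF = 10101111 (10xxxxxx ✓), payload 101111.
Concatenate: 11000101111 = 0x62F (11 bits → U+062F).

U+062F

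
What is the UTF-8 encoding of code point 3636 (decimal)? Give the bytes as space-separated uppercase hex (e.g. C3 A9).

U+0E34 = 0xE34 = 3636 decimal. In range U+0800–U+FFFF → 3-byte form: 1110xxxx 10xxxxxx 10xxxxxx.
Binary (16 bits): 0000111000110100.
Split 4+6+6: 0000 | 111000 | 110100.
Byte 1: 11100000 = 0xE0.
Byte 2: 10111000 = 0xB8.
Byte 3: 10110100 = 0xB4.

E0 B8 B4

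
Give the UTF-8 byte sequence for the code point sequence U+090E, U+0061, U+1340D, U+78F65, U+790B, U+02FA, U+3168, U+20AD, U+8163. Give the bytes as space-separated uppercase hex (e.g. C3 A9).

E0 A4 8E 61 F0 93 90 8D F1 B8 BD A5 E7 A4 8B CB BA E3 85 A8 E2 82 AD E8 85 A3

U+090E: 3-byte form → E0 A4 8E.
U+0061: 1-byte form → 61.
U+1340D: 4-byte form → F0 93 90 8D.
U+78F65: 4-byte form → F1 B8 BD A5.
U+790B: 3-byte form → E7 A4 8B.
U+02FA: 2-byte form → CB BA.
U+3168: 3-byte form → E3 85 A8.
U+20AD: 3-byte form → E2 82 AD.
U+8163: 3-byte form → E8 85 A3.
Concatenated (26 bytes): E0 A4 8E 61 F0 93 90 8D F1 B8 BD A5 E7 A4 8B CB BA E3 85 A8 E2 82 AD E8 85 A3.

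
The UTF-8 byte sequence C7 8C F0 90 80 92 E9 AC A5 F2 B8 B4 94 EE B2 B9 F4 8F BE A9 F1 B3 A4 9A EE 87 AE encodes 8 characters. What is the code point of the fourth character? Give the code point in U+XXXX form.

Offset 0: leading byte 0xC7 = 11000111 → 2-byte char #1 = C7 8C.
Offset 2: leading byte 0xF0 = 11110000 → 4-byte char #2 = F0 90 80 92.
Offset 6: leading byte 0xE9 = 11101001 → 3-byte char #3 = E9 AC A5.
Offset 9: leading byte 0xF2 = 11110010 → 4-byte char #4 = F2 B8 B4 94.
Leading byte 0xF2 = 11110010 matches 11110xxx → 4-byte sequence.
Byte 1: 0xF2 = 11110010, payload 010 (3 bits).
Byte 2: 0xB8 = 10111000 (10xxxxxx ✓), payload 111000.
Byte 3: 0xB4 = 10110100 (10xxxxxx ✓), payload 110100.
Byte 4: 0x94 = 10010100 (10xxxxxx ✓), payload 010100.
Concatenate: 010111000110100010100 = 0xB8D14 (21 bits → U+B8D14).

U+B8D14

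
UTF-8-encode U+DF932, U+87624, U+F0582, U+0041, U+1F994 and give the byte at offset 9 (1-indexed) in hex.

1-indexed offset 9 is 0-indexed offset 8.
U+DF932 → 4-byte form F3 9F A4 B2 at offsets 0–3.
U+87624 → 4-byte form F2 87 98 A4 at offsets 4–7.
U+F0582 → 4-byte form F3 B0 96 82 at offsets 8–11.
Offset 8 falls in char 3's range; it's byte 1 of F3 B0 96 82 = 0xF3.

0xF3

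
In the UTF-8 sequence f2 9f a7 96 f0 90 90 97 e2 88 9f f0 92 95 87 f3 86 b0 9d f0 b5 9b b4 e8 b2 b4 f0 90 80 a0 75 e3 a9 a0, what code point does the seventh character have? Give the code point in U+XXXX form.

U+8CB4

Offset 0: leading byte 0xF2 = 11110010 → 4-byte char #1 = F2 9F A7 96.
Offset 4: leading byte 0xF0 = 11110000 → 4-byte char #2 = F0 90 90 97.
Offset 8: leading byte 0xE2 = 11100010 → 3-byte char #3 = E2 88 9F.
Offset 11: leading byte 0xF0 = 11110000 → 4-byte char #4 = F0 92 95 87.
Offset 15: leading byte 0xF3 = 11110011 → 4-byte char #5 = F3 86 B0 9D.
Offset 19: leading byte 0xF0 = 11110000 → 4-byte char #6 = F0 B5 9B B4.
Offset 23: leading byte 0xE8 = 11101000 → 3-byte char #7 = E8 B2 B4.
Leading byte 0xE8 = 11101000 matches 1110xxxx → 3-byte sequence.
Byte 1: 0xE8 = 11101000, payload 1000 (4 bits).
Byte 2: 0xB2 = 10110010 (10xxxxxx ✓), payload 110010.
Byte 3: 0xB4 = 10110100 (10xxxxxx ✓), payload 110100.
Concatenate: 1000110010110100 = 0x8CB4 (16 bits → U+8CB4).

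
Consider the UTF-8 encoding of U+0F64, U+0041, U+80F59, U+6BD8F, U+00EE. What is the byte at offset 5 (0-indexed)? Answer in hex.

0x80

U+0F64 → 3-byte form E0 BD A4 at offsets 0–2.
U+0041 → 1-byte form 41 at offsets 3–3.
U+80F59 → 4-byte form F2 80 BD 99 at offsets 4–7.
Offset 5 falls in char 3's range; it's byte 2 of F2 80 BD 99 = 0x80.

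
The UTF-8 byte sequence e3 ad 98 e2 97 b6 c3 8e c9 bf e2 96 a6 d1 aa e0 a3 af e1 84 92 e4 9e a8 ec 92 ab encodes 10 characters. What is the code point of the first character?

Offset 0: leading byte 0xE3 = 11100011 → 3-byte char #1 = E3 AD 98.
Leading byte 0xE3 = 11100011 matches 1110xxxx → 3-byte sequence.
Byte 1: 0xE3 = 11100011, payload 0011 (4 bits).
Byte 2: 0xAD = 10101101 (10xxxxxx ✓), payload 101101.
Byte 3: 0x98 = 10011000 (10xxxxxx ✓), payload 011000.
Concatenate: 0011101101011000 = 0x3B58 (16 bits → U+3B58).

U+3B58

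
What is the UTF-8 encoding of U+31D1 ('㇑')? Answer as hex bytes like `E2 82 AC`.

E3 87 91

U+31D1 = 0x31D1 = 12753 decimal. In range U+0800–U+FFFF → 3-byte form: 1110xxxx 10xxxxxx 10xxxxxx.
Binary (16 bits): 0011000111010001.
Split 4+6+6: 0011 | 000111 | 010001.
Byte 1: 11100011 = 0xE3.
Byte 2: 10000111 = 0x87.
Byte 3: 10010001 = 0x91.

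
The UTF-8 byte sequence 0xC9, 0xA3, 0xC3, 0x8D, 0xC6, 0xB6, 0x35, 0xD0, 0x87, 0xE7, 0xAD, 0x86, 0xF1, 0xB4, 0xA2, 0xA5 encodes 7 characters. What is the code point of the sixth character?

U+7B46

Offset 0: leading byte 0xC9 = 11001001 → 2-byte char #1 = C9 A3.
Offset 2: leading byte 0xC3 = 11000011 → 2-byte char #2 = C3 8D.
Offset 4: leading byte 0xC6 = 11000110 → 2-byte char #3 = C6 B6.
Offset 6: leading byte 0x35 = 00110101 → 1-byte char #4 = 35.
Offset 7: leading byte 0xD0 = 11010000 → 2-byte char #5 = D0 87.
Offset 9: leading byte 0xE7 = 11100111 → 3-byte char #6 = E7 AD 86.
Leading byte 0xE7 = 11100111 matches 1110xxxx → 3-byte sequence.
Byte 1: 0xE7 = 11100111, payload 0111 (4 bits).
Byte 2: 0xAD = 10101101 (10xxxxxx ✓), payload 101101.
Byte 3: 0x86 = 10000110 (10xxxxxx ✓), payload 000110.
Concatenate: 0111101101000110 = 0x7B46 (16 bits → U+7B46).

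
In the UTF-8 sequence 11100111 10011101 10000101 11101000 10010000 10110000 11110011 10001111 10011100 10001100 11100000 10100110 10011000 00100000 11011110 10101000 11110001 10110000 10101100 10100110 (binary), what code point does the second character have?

Offset 0: leading byte 0xE7 = 11100111 → 3-byte char #1 = E7 9D 85.
Offset 3: leading byte 0xE8 = 11101000 → 3-byte char #2 = E8 90 B0.
Leading byte 0xE8 = 11101000 matches 1110xxxx → 3-byte sequence.
Byte 1: 0xE8 = 11101000, payload 1000 (4 bits).
Byte 2: 0x90 = 10010000 (10xxxxxx ✓), payload 010000.
Byte 3: 0xB0 = 10110000 (10xxxxxx ✓), payload 110000.
Concatenate: 1000010000110000 = 0x8430 (16 bits → U+8430).

U+8430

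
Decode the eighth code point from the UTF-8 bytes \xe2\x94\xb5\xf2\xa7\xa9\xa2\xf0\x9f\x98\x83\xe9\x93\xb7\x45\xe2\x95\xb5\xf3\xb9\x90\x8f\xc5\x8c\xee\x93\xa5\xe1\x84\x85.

Offset 0: leading byte 0xE2 = 11100010 → 3-byte char #1 = E2 94 B5.
Offset 3: leading byte 0xF2 = 11110010 → 4-byte char #2 = F2 A7 A9 A2.
Offset 7: leading byte 0xF0 = 11110000 → 4-byte char #3 = F0 9F 98 83.
Offset 11: leading byte 0xE9 = 11101001 → 3-byte char #4 = E9 93 B7.
Offset 14: leading byte 0x45 = 01000101 → 1-byte char #5 = 45.
Offset 15: leading byte 0xE2 = 11100010 → 3-byte char #6 = E2 95 B5.
Offset 18: leading byte 0xF3 = 11110011 → 4-byte char #7 = F3 B9 90 8F.
Offset 22: leading byte 0xC5 = 11000101 → 2-byte char #8 = C5 8C.
Leading byte 0xC5 = 11000101 matches 110xxxxx → 2-byte sequence.
Byte 1: 0xC5 = 11000101, payload 00101 (5 bits).
Byte 2: 0x8C = 10001100 (10xxxxxx ✓), payload 001100.
Concatenate: 00101001100 = 0x14C (11 bits → U+014C).

U+014C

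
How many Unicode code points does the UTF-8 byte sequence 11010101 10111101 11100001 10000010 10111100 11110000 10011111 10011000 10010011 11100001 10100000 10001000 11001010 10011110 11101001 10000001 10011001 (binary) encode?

Byte at offset 0: 0xD5 = 11010101 → 2-byte char (#1). Advance 2.
Byte at offset 2: 0xE1 = 11100001 → 3-byte char (#2). Advance 3.
Byte at offset 5: 0xF0 = 11110000 → 4-byte char (#3). Advance 4.
Byte at offset 9: 0xE1 = 11100001 → 3-byte char (#4). Advance 3.
Byte at offset 12: 0xCA = 11001010 → 2-byte char (#5). Advance 2.
Byte at offset 14: 0xE9 = 11101001 → 3-byte char (#6). Advance 3.
Reached end at offset 17 after 6 code points.

6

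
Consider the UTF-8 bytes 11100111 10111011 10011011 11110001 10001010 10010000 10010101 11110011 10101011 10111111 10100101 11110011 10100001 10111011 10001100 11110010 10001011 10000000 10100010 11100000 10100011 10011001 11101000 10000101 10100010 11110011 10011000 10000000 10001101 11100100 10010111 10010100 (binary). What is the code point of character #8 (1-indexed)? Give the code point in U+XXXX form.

Offset 0: leading byte 0xE7 = 11100111 → 3-byte char #1 = E7 BB 9B.
Offset 3: leading byte 0xF1 = 11110001 → 4-byte char #2 = F1 8A 90 95.
Offset 7: leading byte 0xF3 = 11110011 → 4-byte char #3 = F3 AB BF A5.
Offset 11: leading byte 0xF3 = 11110011 → 4-byte char #4 = F3 A1 BB 8C.
Offset 15: leading byte 0xF2 = 11110010 → 4-byte char #5 = F2 8B 80 A2.
Offset 19: leading byte 0xE0 = 11100000 → 3-byte char #6 = E0 A3 99.
Offset 22: leading byte 0xE8 = 11101000 → 3-byte char #7 = E8 85 A2.
Offset 25: leading byte 0xF3 = 11110011 → 4-byte char #8 = F3 98 80 8D.
Leading byte 0xF3 = 11110011 matches 11110xxx → 4-byte sequence.
Byte 1: 0xF3 = 11110011, payload 011 (3 bits).
Byte 2: 0x98 = 10011000 (10xxxxxx ✓), payload 011000.
Byte 3: 0x80 = 10000000 (10xxxxxx ✓), payload 000000.
Byte 4: 0x8D = 10001101 (10xxxxxx ✓), payload 001101.
Concatenate: 011011000000000001101 = 0xD800D (21 bits → U+D800D).

U+D800D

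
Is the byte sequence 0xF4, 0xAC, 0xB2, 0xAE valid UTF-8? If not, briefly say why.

Leading byte 0xF4 = 11110100 → 4-byte form.
Payload = 0x12CCAE, which exceeds U+10FFFF, the maximum Unicode code point. (Leading bytes F5–FF, or F4 followed by ≥ 0x90, are invalid.)

invalid (encodes a value above U+10FFFF)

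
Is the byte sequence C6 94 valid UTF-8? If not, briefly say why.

valid

Leading byte 0xC6 = 11000110 → 2-byte form.
Continuation bytes 0x94=10010100 all match 10xxxxxx.
Decoded value 0x194 is ≥ 0x80 (shortest form) and not a surrogate.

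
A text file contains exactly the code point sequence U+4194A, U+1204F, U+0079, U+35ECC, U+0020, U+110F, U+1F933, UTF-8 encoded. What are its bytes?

U+4194A: 4-byte form → F1 81 A5 8A.
U+1204F: 4-byte form → F0 92 81 8F.
U+0079: 1-byte form → 79.
U+35ECC: 4-byte form → F0 B5 BB 8C.
U+0020: 1-byte form → 20.
U+110F: 3-byte form → E1 84 8F.
U+1F933: 4-byte form → F0 9F A4 B3.
Concatenated (21 bytes): F1 81 A5 8A F0 92 81 8F 79 F0 B5 BB 8C 20 E1 84 8F F0 9F A4 B3.

F1 81 A5 8A F0 92 81 8F 79 F0 B5 BB 8C 20 E1 84 8F F0 9F A4 B3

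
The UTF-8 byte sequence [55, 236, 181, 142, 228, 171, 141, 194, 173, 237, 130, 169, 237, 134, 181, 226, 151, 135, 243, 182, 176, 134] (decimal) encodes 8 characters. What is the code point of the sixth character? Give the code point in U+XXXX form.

Offset 0: leading byte 0x37 = 00110111 → 1-byte char #1 = 37.
Offset 1: leading byte 0xEC = 11101100 → 3-byte char #2 = EC B5 8E.
Offset 4: leading byte 0xE4 = 11100100 → 3-byte char #3 = E4 AB 8D.
Offset 7: leading byte 0xC2 = 11000010 → 2-byte char #4 = C2 AD.
Offset 9: leading byte 0xED = 11101101 → 3-byte char #5 = ED 82 A9.
Offset 12: leading byte 0xED = 11101101 → 3-byte char #6 = ED 86 B5.
Leading byte 0xED = 11101101 matches 1110xxxx → 3-byte sequence.
Byte 1: 0xED = 11101101, payload 1101 (4 bits).
Byte 2: 0x86 = 10000110 (10xxxxxx ✓), payload 000110.
Byte 3: 0xB5 = 10110101 (10xxxxxx ✓), payload 110101.
Concatenate: 1101000110110101 = 0xD1B5 (16 bits → U+D1B5).

U+D1B5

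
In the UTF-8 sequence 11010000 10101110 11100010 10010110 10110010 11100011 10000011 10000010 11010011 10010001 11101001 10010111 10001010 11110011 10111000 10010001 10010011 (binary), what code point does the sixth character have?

Offset 0: leading byte 0xD0 = 11010000 → 2-byte char #1 = D0 AE.
Offset 2: leading byte 0xE2 = 11100010 → 3-byte char #2 = E2 96 B2.
Offset 5: leading byte 0xE3 = 11100011 → 3-byte char #3 = E3 83 82.
Offset 8: leading byte 0xD3 = 11010011 → 2-byte char #4 = D3 91.
Offset 10: leading byte 0xE9 = 11101001 → 3-byte char #5 = E9 97 8A.
Offset 13: leading byte 0xF3 = 11110011 → 4-byte char #6 = F3 B8 91 93.
Leading byte 0xF3 = 11110011 matches 11110xxx → 4-byte sequence.
Byte 1: 0xF3 = 11110011, payload 011 (3 bits).
Byte 2: 0xB8 = 10111000 (10xxxxxx ✓), payload 111000.
Byte 3: 0x91 = 10010001 (10xxxxxx ✓), payload 010001.
Byte 4: 0x93 = 10010011 (10xxxxxx ✓), payload 010011.
Concatenate: 011111000010001010011 = 0xF8453 (21 bits → U+F8453).

U+F8453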